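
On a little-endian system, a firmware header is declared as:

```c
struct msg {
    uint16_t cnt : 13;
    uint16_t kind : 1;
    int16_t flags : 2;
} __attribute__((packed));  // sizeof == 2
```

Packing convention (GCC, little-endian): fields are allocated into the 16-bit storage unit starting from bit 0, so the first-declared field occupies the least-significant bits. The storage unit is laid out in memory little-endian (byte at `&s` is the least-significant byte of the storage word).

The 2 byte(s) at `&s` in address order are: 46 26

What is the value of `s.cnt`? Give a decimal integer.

[0]=0x46 [1]=0x26 (little-endian) → word 0x2646
cnt [0+:13] = (word>>0) & 0x1fff = 1606  ←
kind [13+:1] = (word>>13) & 0x1 = 1
flags [14+:2] = (word>>14) & 0x3 = 0

1606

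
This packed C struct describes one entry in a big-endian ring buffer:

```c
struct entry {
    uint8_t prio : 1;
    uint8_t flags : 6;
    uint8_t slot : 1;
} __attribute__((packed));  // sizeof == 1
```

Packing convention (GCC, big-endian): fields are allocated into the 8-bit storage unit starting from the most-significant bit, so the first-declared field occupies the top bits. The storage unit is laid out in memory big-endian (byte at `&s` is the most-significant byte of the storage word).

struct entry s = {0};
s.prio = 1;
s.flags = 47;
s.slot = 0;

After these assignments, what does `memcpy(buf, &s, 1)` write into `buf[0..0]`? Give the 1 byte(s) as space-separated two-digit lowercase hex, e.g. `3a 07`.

de

prio:1 = 1 → 0x1 << 7 → word 0x80
flags:6 = 47 → 0x2f << 1 → word 0xde
slot:1 = 0 → 0x0 << 0 → word 0xde
word = 0xde → big-endian bytes:
  [0]=0xde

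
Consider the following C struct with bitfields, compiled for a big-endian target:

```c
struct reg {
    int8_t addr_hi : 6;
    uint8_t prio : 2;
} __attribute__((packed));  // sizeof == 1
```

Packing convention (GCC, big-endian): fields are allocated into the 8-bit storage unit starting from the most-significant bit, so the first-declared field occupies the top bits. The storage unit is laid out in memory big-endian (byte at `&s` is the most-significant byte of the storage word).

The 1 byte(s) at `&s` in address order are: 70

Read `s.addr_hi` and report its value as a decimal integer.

[0]=0x70 (big-endian) → word 0x70
addr_hi [2+:6] = (word>>2) & 0x3f = 28  ←
prio [0+:2] = (word>>0) & 0x3 = 0
addr_hi signed 6b, MSB=0: value = 28

28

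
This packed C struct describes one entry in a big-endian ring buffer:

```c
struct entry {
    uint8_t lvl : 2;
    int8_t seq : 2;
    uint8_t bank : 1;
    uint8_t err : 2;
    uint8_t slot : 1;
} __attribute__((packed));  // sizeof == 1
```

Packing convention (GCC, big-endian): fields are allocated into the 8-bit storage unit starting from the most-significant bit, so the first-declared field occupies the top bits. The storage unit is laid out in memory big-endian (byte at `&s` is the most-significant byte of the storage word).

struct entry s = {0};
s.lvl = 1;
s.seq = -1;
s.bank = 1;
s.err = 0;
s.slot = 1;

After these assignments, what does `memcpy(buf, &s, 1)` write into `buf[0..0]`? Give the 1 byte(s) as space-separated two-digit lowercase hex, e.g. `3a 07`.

lvl (2b) val=1 bits=0x1 at bit 6: 0x40
seq (2b) val=-1 bits=0x3 at bit 4: 0x70
bank (1b) val=1 bits=0x1 at bit 3: 0x78
err (2b) val=0 bits=0x0 at bit 1: 0x78
slot (1b) val=1 bits=0x1 at bit 0: 0x79
word = 0x79 → big-endian bytes:
  [0]=0x79

79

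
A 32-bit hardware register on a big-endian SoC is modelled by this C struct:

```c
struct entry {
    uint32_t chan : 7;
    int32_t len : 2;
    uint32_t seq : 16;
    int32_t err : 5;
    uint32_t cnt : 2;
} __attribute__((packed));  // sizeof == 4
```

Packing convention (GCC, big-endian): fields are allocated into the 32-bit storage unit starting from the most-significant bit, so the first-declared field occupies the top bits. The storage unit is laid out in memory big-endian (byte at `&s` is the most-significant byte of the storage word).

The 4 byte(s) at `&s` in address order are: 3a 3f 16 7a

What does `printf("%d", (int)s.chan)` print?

[0]=0x3a [1]=0x3f [2]=0x16 [3]=0x7a (big-endian) → word 0x3a3f167a
chan:7 @ bit 25 → (0x3a3f167a>>25)&0x7f = 0x1d  ←
len:2 @ bit 23 → (0x3a3f167a>>23)&0x3 = 0x0
seq:16 @ bit 7 → (0x3a3f167a>>7)&0xffff = 0x7e2c
err:5 @ bit 2 → (0x3a3f167a>>2)&0x1f = 0x1e
cnt:2 @ bit 0 → (0x3a3f167a>>0)&0x3 = 0x2

29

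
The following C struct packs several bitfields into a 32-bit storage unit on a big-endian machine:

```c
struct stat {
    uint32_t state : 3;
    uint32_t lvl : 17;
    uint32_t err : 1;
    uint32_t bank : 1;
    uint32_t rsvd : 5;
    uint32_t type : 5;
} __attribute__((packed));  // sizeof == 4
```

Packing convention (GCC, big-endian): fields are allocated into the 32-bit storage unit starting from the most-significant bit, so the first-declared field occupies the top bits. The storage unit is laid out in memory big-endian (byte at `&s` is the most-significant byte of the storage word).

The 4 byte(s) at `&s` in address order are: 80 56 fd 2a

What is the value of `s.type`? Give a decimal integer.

[0]=0x80 [1]=0x56 [2]=0xfd [3]=0x2a (big-endian) → word 0x8056fd2a
state [29+:3] = (word>>29) & 0x7 = 4
lvl [12+:17] = (word>>12) & 0x1ffff = 1391
err [11+:1] = (word>>11) & 0x1 = 1
bank [10+:1] = (word>>10) & 0x1 = 1
rsvd [5+:5] = (word>>5) & 0x1f = 9
type [0+:5] = (word>>0) & 0x1f = 10  ←

10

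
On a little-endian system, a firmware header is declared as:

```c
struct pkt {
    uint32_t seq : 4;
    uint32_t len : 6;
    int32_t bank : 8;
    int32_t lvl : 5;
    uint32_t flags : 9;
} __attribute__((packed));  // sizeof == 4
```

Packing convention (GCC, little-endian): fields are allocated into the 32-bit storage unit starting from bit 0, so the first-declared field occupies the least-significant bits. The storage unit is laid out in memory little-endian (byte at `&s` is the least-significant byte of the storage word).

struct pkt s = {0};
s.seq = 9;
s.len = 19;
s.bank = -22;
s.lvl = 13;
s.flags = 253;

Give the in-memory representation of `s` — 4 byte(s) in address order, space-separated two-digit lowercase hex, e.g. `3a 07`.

39 a9 b7 7e

[0+:4] seq=9 & 0xf = 0x9; word=0x00000009
[4+:6] len=19 & 0x3f = 0x13; word=0x00000139
[10+:8] bank=-22 & 0xff = 0xea; word=0x0003a939
[18+:5] lvl=13 & 0x1f = 0xd; word=0x0037a939
[23+:9] flags=253 & 0x1ff = 0xfd; word=0x7eb7a939
word = 0x7eb7a939 → little-endian bytes:
  [0]=0x39  [1]=0xa9  [2]=0xb7  [3]=0x7e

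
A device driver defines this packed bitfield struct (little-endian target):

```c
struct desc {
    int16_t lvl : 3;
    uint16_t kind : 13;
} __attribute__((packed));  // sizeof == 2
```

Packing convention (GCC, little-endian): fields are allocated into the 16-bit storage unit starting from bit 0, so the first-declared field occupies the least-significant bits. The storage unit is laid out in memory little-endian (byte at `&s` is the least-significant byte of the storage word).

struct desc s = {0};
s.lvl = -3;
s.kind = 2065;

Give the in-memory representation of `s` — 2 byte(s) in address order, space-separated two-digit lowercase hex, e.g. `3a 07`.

lvl:3 = -3 → 0x5 << 0 → word 0x0005
kind:13 = 2065 → 0x811 << 3 → word 0x408d
word = 0x408d → little-endian bytes:
  [0]=0x8d  [1]=0x40

8d 40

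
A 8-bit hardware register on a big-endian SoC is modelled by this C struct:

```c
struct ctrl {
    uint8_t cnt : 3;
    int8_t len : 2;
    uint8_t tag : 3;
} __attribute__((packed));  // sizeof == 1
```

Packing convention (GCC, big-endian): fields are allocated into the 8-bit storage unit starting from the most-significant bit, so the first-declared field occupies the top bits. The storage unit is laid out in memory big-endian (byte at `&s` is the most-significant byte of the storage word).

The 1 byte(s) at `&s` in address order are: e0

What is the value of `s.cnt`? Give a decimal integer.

[0]=0xe0 (big-endian) → word 0xe0
cnt:3 @ bit 5 → (0xe0>>5)&0x7 = 0x7  ←
len:2 @ bit 3 → (0xe0>>3)&0x3 = 0x0
tag:3 @ bit 0 → (0xe0>>0)&0x7 = 0x0

7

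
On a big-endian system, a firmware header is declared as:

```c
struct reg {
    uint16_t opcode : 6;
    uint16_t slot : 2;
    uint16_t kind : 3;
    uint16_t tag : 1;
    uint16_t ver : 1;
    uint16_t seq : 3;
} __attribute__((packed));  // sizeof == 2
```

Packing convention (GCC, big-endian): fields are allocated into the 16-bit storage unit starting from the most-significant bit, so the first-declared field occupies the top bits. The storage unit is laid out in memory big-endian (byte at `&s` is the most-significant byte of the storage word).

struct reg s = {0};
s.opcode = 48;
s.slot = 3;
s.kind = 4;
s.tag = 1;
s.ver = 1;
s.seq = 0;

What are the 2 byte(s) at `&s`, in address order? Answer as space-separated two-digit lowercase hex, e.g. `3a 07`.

c3 98

[10+:6] opcode=48 & 0x3f = 0x30; word=0xc000
[8+:2] slot=3 & 0x3 = 0x3; word=0xc300
[5+:3] kind=4 & 0x7 = 0x4; word=0xc380
[4+:1] tag=1 & 0x1 = 0x1; word=0xc390
[3+:1] ver=1 & 0x1 = 0x1; word=0xc398
[0+:3] seq=0 & 0x7 = 0x0; word=0xc398
word = 0xc398 → big-endian bytes:
  [0]=0xc3  [1]=0x98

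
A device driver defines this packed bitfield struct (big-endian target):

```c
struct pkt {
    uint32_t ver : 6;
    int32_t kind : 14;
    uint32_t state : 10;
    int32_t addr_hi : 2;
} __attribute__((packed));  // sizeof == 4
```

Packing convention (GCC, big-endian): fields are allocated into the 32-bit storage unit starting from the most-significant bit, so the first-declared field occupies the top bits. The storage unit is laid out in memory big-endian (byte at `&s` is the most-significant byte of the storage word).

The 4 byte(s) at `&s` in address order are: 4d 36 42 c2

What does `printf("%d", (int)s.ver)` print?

[0]=0x4d [1]=0x36 [2]=0x42 [3]=0xc2 (big-endian) → word 0x4d3642c2
ver:6 @ bit 26 → (0x4d3642c2>>26)&0x3f = 0x13  ←
kind:14 @ bit 12 → (0x4d3642c2>>12)&0x3fff = 0x1364
state:10 @ bit 2 → (0x4d3642c2>>2)&0x3ff = 0xb0
addr_hi:2 @ bit 0 → (0x4d3642c2>>0)&0x3 = 0x2

19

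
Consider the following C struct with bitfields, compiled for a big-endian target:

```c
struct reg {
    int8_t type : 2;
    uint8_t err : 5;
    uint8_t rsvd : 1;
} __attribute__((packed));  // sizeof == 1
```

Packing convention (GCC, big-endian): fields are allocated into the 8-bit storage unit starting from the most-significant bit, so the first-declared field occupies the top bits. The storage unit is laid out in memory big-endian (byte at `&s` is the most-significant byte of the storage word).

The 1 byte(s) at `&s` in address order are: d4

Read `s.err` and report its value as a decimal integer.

10

[0]=0xd4 (big-endian) → word 0xd4
type:2 @ bit 6 → (0xd4>>6)&0x3 = 0x3
err:5 @ bit 1 → (0xd4>>1)&0x1f = 0xa  ←
rsvd:1 @ bit 0 → (0xd4>>0)&0x1 = 0x0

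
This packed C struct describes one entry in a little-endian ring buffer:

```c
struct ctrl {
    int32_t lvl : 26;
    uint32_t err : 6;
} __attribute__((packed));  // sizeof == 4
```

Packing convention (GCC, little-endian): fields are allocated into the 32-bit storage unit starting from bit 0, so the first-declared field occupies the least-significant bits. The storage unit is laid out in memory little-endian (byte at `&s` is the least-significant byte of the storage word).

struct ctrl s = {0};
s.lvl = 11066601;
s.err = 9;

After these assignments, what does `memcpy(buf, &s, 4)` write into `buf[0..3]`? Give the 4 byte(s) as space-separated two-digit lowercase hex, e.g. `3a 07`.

lvl (26b) val=11066601 bits=0xa8dce9 at bit 0: 0x00a8dce9
err (6b) val=9 bits=0x9 at bit 26: 0x24a8dce9
word = 0x24a8dce9 → little-endian bytes:
  [0]=0xe9  [1]=0xdc  [2]=0xa8  [3]=0x24

e9 dc a8 24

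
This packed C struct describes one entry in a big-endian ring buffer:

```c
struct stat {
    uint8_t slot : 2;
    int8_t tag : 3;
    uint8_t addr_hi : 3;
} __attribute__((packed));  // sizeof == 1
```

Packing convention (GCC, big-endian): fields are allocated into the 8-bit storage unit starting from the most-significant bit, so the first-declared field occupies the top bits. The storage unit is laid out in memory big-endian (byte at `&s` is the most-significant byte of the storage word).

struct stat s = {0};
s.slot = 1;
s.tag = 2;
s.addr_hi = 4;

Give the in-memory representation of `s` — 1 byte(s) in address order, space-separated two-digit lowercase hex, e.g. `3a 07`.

slot:2 = 1 → 0x1 << 6 → word 0x40
tag:3 = 2 → 0x2 << 3 → word 0x50
addr_hi:3 = 4 → 0x4 << 0 → word 0x54
word = 0x54 → big-endian bytes:
  [0]=0x54

54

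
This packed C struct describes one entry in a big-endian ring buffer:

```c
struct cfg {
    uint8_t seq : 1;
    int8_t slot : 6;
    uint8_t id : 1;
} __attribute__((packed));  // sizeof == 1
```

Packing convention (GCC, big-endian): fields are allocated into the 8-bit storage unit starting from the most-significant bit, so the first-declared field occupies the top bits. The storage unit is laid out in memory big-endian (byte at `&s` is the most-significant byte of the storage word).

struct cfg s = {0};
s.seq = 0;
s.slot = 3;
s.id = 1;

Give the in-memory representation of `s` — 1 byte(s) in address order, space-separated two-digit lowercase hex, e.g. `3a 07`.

07

seq (1b) val=0 bits=0x0 at bit 7: 0x00
slot (6b) val=3 bits=0x3 at bit 1: 0x06
id (1b) val=1 bits=0x1 at bit 0: 0x07
word = 0x07 → big-endian bytes:
  [0]=0x07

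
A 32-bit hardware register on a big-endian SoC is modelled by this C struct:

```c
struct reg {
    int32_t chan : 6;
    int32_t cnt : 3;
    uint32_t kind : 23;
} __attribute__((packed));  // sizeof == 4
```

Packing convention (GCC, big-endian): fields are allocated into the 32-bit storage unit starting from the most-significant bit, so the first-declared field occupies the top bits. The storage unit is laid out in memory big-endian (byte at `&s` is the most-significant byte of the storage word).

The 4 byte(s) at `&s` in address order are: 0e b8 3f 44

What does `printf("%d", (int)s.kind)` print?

[0]=0x0e [1]=0xb8 [2]=0x3f [3]=0x44 (big-endian) → word 0x0eb83f44
chan:6 @ bit 26 → (0x0eb83f44>>26)&0x3f = 0x3
cnt:3 @ bit 23 → (0x0eb83f44>>23)&0x7 = 0x5
kind:23 @ bit 0 → (0x0eb83f44>>0)&0x7fffff = 0x383f44  ←

3686212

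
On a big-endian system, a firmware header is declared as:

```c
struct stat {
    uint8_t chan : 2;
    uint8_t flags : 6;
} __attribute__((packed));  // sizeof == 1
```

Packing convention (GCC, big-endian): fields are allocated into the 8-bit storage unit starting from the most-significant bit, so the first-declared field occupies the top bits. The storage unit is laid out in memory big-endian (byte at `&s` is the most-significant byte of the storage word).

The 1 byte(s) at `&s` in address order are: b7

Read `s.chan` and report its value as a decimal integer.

[0]=0xb7 (big-endian) → word 0xb7
chan [6+:2] = (word>>6) & 0x3 = 2  ←
flags [0+:6] = (word>>0) & 0x3f = 55

2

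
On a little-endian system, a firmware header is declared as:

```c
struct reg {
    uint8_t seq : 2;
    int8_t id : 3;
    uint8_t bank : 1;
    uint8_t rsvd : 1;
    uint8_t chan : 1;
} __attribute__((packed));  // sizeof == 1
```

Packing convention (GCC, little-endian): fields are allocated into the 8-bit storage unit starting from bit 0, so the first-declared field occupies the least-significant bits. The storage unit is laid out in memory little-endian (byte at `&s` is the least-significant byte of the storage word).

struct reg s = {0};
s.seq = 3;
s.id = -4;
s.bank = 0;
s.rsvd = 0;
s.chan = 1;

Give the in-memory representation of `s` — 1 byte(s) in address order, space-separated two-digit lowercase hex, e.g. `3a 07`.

93

seq (2b) val=3 bits=0x3 at bit 0: 0x03
id (3b) val=-4 bits=0x4 at bit 2: 0x13
bank (1b) val=0 bits=0x0 at bit 5: 0x13
rsvd (1b) val=0 bits=0x0 at bit 6: 0x13
chan (1b) val=1 bits=0x1 at bit 7: 0x93
word = 0x93 → little-endian bytes:
  [0]=0x93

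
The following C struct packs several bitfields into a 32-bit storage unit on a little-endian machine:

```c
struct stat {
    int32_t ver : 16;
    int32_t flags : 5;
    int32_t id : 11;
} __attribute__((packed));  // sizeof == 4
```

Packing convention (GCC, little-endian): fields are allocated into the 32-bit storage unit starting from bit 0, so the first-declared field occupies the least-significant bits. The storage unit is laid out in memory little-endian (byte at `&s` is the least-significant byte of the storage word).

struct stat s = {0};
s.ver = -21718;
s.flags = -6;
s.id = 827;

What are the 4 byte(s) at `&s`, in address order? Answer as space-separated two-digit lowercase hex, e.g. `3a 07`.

2a ab 7a 67

ver (16b) val=-21718 bits=0xab2a at bit 0: 0x0000ab2a
flags (5b) val=-6 bits=0x1a at bit 16: 0x001aab2a
id (11b) val=827 bits=0x33b at bit 21: 0x677aab2a
word = 0x677aab2a → little-endian bytes:
  [0]=0x2a  [1]=0xab  [2]=0x7a  [3]=0x67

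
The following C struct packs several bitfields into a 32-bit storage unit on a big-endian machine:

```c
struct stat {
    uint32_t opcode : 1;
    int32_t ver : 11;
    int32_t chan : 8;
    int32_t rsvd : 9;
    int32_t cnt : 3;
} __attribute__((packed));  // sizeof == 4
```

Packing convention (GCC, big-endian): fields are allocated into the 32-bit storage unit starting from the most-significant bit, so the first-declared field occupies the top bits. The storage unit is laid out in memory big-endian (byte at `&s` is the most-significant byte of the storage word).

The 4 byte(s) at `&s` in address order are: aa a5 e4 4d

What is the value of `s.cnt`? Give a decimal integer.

[0]=0xaa [1]=0xa5 [2]=0xe4 [3]=0x4d (big-endian) → word 0xaaa5e44d
opcode:1 @ bit 31 → (0xaaa5e44d>>31)&0x1 = 0x1
ver:11 @ bit 20 → (0xaaa5e44d>>20)&0x7ff = 0x2aa
chan:8 @ bit 12 → (0xaaa5e44d>>12)&0xff = 0x5e
rsvd:9 @ bit 3 → (0xaaa5e44d>>3)&0x1ff = 0x89
cnt:3 @ bit 0 → (0xaaa5e44d>>0)&0x7 = 0x5  ←
cnt signed 3b, MSB=1: 5 - 8 = -3

-3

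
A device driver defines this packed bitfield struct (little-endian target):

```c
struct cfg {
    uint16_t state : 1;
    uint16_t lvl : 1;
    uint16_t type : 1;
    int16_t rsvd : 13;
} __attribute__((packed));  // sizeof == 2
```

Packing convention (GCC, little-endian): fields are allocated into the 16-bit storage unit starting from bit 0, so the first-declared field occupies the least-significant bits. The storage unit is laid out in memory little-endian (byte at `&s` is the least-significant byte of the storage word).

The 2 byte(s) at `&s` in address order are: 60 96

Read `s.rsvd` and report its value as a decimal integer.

-3380

[0]=0x60 [1]=0x96 (little-endian) → word 0x9660
state:1 @ bit 0 → (0x9660>>0)&0x1 = 0x0
lvl:1 @ bit 1 → (0x9660>>1)&0x1 = 0x0
type:1 @ bit 2 → (0x9660>>2)&0x1 = 0x0
rsvd:13 @ bit 3 → (0x9660>>3)&0x1fff = 0x12cc  ←
rsvd signed 13b, MSB=1: 4812 - 8192 = -3380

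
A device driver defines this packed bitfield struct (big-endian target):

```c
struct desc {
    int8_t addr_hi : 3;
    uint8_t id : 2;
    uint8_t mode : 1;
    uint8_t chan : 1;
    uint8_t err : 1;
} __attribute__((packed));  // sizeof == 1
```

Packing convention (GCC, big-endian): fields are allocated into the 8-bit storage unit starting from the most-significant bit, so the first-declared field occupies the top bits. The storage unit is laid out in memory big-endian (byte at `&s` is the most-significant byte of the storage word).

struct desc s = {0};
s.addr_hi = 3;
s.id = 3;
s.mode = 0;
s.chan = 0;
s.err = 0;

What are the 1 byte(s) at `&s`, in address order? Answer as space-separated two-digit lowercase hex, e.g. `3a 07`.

addr_hi:3 = 3 → 0x3 << 5 → word 0x60
id:2 = 3 → 0x3 << 3 → word 0x78
mode:1 = 0 → 0x0 << 2 → word 0x78
chan:1 = 0 → 0x0 << 1 → word 0x78
err:1 = 0 → 0x0 << 0 → word 0x78
word = 0x78 → big-endian bytes:
  [0]=0x78

78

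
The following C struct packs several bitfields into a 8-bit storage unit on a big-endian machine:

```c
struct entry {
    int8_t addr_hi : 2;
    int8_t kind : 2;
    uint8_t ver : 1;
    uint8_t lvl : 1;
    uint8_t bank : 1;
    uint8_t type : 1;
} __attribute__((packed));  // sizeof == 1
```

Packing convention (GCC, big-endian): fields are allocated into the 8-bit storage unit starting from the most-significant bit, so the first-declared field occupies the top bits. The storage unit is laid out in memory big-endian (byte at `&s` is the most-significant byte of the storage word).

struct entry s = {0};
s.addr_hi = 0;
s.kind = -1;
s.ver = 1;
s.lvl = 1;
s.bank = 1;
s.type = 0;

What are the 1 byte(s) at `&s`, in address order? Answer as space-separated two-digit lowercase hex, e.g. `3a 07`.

addr_hi (2b) val=0 bits=0x0 at bit 6: 0x00
kind (2b) val=-1 bits=0x3 at bit 4: 0x30
ver (1b) val=1 bits=0x1 at bit 3: 0x38
lvl (1b) val=1 bits=0x1 at bit 2: 0x3c
bank (1b) val=1 bits=0x1 at bit 1: 0x3e
type (1b) val=0 bits=0x0 at bit 0: 0x3e
word = 0x3e → big-endian bytes:
  [0]=0x3e

3e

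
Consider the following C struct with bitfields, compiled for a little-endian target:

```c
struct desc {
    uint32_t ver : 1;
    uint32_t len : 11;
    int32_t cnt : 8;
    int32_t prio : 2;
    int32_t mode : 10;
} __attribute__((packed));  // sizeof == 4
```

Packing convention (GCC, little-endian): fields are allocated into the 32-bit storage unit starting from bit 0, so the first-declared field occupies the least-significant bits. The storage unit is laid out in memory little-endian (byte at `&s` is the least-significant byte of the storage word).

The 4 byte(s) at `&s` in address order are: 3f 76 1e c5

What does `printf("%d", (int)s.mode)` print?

-236

[0]=0x3f [1]=0x76 [2]=0x1e [3]=0xc5 (little-endian) → word 0xc51e763f
ver:1 @ bit 0 → (0xc51e763f>>0)&0x1 = 0x1
len:11 @ bit 1 → (0xc51e763f>>1)&0x7ff = 0x31f
cnt:8 @ bit 12 → (0xc51e763f>>12)&0xff = 0xe7
prio:2 @ bit 20 → (0xc51e763f>>20)&0x3 = 0x1
mode:10 @ bit 22 → (0xc51e763f>>22)&0x3ff = 0x314  ←
mode signed 10b, MSB=1: 788 - 1024 = -236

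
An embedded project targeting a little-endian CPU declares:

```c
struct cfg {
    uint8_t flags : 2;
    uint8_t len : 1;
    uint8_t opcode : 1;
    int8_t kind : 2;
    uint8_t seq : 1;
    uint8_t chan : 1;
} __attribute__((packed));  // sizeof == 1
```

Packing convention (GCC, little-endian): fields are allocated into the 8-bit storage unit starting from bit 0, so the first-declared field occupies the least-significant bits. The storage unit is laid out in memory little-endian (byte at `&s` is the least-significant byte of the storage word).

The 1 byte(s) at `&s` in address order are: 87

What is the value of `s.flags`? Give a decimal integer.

[0]=0x87 (little-endian) → word 0x87
flags [0+:2] = (word>>0) & 0x3 = 3  ←
len [2+:1] = (word>>2) & 0x1 = 1
opcode [3+:1] = (word>>3) & 0x1 = 0
kind [4+:2] = (word>>4) & 0x3 = 0
seq [6+:1] = (word>>6) & 0x1 = 0
chan [7+:1] = (word>>7) & 0x1 = 1

3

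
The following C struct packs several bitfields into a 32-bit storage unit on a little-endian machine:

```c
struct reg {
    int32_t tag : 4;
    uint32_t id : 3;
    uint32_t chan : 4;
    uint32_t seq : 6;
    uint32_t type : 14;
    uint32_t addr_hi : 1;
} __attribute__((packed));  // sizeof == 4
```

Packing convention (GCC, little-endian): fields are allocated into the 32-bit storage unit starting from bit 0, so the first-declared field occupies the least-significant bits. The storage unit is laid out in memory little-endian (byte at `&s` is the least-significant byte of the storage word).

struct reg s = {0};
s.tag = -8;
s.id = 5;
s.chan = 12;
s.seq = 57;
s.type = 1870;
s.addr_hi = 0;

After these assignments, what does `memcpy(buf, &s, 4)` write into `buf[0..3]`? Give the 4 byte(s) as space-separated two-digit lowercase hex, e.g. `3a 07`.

58 ce 9d 0e

tag:4 = -8 → 0x8 << 0 → word 0x00000008
id:3 = 5 → 0x5 << 4 → word 0x00000058
chan:4 = 12 → 0xc << 7 → word 0x00000658
seq:6 = 57 → 0x39 << 11 → word 0x0001ce58
type:14 = 1870 → 0x74e << 17 → word 0x0e9dce58
addr_hi:1 = 0 → 0x0 << 31 → word 0x0e9dce58
word = 0x0e9dce58 → little-endian bytes:
  [0]=0x58  [1]=0xce  [2]=0x9d  [3]=0x0e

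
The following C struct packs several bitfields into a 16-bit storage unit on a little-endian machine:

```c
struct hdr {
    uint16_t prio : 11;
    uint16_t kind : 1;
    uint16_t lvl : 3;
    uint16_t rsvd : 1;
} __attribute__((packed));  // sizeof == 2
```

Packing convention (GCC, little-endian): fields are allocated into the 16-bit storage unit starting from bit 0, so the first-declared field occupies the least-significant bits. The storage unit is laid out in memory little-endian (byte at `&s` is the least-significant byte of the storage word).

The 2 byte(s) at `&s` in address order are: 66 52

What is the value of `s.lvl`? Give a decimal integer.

[0]=0x66 [1]=0x52 (little-endian) → word 0x5266
prio [0+:11] = (word>>0) & 0x7ff = 614
kind [11+:1] = (word>>11) & 0x1 = 0
lvl [12+:3] = (word>>12) & 0x7 = 5  ←
rsvd [15+:1] = (word>>15) & 0x1 = 0

5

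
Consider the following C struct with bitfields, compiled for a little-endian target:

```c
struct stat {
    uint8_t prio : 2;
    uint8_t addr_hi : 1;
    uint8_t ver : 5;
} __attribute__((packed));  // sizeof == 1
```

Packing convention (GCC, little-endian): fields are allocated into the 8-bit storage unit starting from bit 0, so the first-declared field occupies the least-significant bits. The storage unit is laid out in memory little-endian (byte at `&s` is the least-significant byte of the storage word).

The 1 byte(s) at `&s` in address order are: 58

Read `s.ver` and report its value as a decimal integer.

11

[0]=0x58 (little-endian) → word 0x58
prio:2 @ bit 0 → (0x58>>0)&0x3 = 0x0
addr_hi:1 @ bit 2 → (0x58>>2)&0x1 = 0x0
ver:5 @ bit 3 → (0x58>>3)&0x1f = 0xb  ←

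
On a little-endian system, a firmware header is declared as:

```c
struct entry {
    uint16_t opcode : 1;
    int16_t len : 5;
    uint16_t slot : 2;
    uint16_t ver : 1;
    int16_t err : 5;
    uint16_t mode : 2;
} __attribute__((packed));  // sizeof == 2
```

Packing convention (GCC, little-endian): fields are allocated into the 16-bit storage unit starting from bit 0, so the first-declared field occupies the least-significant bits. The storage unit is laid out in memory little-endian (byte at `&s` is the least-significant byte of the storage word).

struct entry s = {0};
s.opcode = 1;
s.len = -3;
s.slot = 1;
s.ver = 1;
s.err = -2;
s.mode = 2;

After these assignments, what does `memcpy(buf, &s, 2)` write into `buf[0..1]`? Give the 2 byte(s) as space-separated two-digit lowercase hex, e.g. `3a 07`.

opcode:1 = 1 → 0x1 << 0 → word 0x0001
len:5 = -3 → 0x1d << 1 → word 0x003b
slot:2 = 1 → 0x1 << 6 → word 0x007b
ver:1 = 1 → 0x1 << 8 → word 0x017b
err:5 = -2 → 0x1e << 9 → word 0x3d7b
mode:2 = 2 → 0x2 << 14 → word 0xbd7b
word = 0xbd7b → little-endian bytes:
  [0]=0x7b  [1]=0xbd

7b bd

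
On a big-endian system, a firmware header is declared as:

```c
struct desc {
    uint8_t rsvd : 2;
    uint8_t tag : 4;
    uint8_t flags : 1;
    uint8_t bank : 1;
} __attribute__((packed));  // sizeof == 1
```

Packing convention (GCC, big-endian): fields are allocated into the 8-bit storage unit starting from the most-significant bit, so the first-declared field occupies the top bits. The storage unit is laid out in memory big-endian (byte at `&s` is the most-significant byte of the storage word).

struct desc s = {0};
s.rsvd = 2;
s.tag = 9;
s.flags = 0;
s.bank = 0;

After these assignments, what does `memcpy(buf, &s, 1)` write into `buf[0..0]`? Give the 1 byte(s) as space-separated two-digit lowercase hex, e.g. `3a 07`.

a4

rsvd:2 = 2 → 0x2 << 6 → word 0x80
tag:4 = 9 → 0x9 << 2 → word 0xa4
flags:1 = 0 → 0x0 << 1 → word 0xa4
bank:1 = 0 → 0x0 << 0 → word 0xa4
word = 0xa4 → big-endian bytes:
  [0]=0xa4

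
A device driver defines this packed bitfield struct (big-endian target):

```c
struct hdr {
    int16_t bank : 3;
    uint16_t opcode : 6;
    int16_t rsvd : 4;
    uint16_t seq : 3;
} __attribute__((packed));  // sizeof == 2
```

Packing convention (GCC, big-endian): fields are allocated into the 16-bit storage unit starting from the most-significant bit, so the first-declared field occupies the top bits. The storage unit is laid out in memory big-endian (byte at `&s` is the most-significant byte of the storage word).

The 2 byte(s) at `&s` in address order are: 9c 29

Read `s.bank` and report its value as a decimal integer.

[0]=0x9c [1]=0x29 (big-endian) → word 0x9c29
bank [13+:3] = (word>>13) & 0x7 = 4  ←
opcode [7+:6] = (word>>7) & 0x3f = 56
rsvd [3+:4] = (word>>3) & 0xf = 5
seq [0+:3] = (word>>0) & 0x7 = 1
bank signed 3b, MSB=1: 4 - 8 = -4

-4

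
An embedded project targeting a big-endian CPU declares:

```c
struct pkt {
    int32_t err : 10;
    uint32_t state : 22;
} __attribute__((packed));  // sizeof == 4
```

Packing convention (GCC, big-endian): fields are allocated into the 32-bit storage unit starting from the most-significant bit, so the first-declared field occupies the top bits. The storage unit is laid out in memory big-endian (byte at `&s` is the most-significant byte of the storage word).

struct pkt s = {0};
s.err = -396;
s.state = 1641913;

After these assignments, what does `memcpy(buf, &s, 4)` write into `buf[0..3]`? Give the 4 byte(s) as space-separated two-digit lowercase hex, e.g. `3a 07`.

9d 19 0d b9

err:10 = -396 → 0x274 << 22 → word 0x9d000000
state:22 = 1641913 → 0x190db9 << 0 → word 0x9d190db9
word = 0x9d190db9 → big-endian bytes:
  [0]=0x9d  [1]=0x19  [2]=0x0d  [3]=0xb9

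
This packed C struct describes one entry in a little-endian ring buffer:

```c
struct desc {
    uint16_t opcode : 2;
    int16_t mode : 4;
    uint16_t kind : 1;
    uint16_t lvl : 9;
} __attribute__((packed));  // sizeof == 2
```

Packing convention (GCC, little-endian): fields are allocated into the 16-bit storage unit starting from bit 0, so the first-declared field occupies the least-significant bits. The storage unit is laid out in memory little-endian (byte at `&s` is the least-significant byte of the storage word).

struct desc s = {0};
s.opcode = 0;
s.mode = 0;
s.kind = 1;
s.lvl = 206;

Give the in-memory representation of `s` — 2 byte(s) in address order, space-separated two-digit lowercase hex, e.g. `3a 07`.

opcode (2b) val=0 bits=0x0 at bit 0: 0x0000
mode (4b) val=0 bits=0x0 at bit 2: 0x0000
kind (1b) val=1 bits=0x1 at bit 6: 0x0040
lvl (9b) val=206 bits=0xce at bit 7: 0x6740
word = 0x6740 → little-endian bytes:
  [0]=0x40  [1]=0x67

40 67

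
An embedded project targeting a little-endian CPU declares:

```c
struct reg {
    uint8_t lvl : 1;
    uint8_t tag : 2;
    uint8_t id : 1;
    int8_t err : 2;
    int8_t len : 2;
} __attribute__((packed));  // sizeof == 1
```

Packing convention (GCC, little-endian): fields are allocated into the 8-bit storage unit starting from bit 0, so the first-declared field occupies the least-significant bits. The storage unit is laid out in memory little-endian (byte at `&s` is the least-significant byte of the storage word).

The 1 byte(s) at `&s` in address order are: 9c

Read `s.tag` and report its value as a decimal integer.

2

[0]=0x9c (little-endian) → word 0x9c
lvl:1 @ bit 0 → (0x9c>>0)&0x1 = 0x0
tag:2 @ bit 1 → (0x9c>>1)&0x3 = 0x2  ←
id:1 @ bit 3 → (0x9c>>3)&0x1 = 0x1
err:2 @ bit 4 → (0x9c>>4)&0x3 = 0x1
len:2 @ bit 6 → (0x9c>>6)&0x3 = 0x2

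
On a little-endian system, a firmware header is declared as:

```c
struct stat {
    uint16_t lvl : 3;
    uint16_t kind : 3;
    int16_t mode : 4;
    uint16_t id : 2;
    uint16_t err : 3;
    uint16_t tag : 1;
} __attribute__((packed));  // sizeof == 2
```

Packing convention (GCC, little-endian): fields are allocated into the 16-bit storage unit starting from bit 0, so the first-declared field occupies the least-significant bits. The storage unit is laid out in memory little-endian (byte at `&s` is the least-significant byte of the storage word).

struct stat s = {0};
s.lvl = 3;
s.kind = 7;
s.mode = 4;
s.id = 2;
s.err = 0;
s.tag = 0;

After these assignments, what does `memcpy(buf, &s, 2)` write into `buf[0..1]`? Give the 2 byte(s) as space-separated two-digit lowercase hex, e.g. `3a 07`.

3b 09

[0+:3] lvl=3 & 0x7 = 0x3; word=0x0003
[3+:3] kind=7 & 0x7 = 0x7; word=0x003b
[6+:4] mode=4 & 0xf = 0x4; word=0x013b
[10+:2] id=2 & 0x3 = 0x2; word=0x093b
[12+:3] err=0 & 0x7 = 0x0; word=0x093b
[15+:1] tag=0 & 0x1 = 0x0; word=0x093b
word = 0x093b → little-endian bytes:
  [0]=0x3b  [1]=0x09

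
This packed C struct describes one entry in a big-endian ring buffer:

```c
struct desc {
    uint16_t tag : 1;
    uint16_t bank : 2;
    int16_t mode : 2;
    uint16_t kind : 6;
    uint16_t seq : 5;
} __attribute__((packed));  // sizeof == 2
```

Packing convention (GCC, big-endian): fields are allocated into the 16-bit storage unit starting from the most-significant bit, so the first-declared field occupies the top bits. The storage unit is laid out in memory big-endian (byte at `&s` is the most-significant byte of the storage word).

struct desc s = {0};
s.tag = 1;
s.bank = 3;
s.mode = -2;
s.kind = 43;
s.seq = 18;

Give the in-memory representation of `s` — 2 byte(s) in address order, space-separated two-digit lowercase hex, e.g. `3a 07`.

f5 72

[15+:1] tag=1 & 0x1 = 0x1; word=0x8000
[13+:2] bank=3 & 0x3 = 0x3; word=0xe000
[11+:2] mode=-2 & 0x3 = 0x2; word=0xf000
[5+:6] kind=43 & 0x3f = 0x2b; word=0xf560
[0+:5] seq=18 & 0x1f = 0x12; word=0xf572
word = 0xf572 → big-endian bytes:
  [0]=0xf5  [1]=0x72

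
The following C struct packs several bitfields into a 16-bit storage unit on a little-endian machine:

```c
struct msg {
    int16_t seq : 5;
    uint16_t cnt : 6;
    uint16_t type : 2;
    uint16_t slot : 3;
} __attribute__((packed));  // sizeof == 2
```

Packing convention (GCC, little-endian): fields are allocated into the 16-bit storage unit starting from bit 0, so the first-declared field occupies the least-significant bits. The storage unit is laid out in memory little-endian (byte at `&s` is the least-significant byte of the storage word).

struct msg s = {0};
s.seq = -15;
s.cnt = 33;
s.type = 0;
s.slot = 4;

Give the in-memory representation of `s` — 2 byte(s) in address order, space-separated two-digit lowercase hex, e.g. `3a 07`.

seq:5 = -15 → 0x11 << 0 → word 0x0011
cnt:6 = 33 → 0x21 << 5 → word 0x0431
type:2 = 0 → 0x0 << 11 → word 0x0431
slot:3 = 4 → 0x4 << 13 → word 0x8431
word = 0x8431 → little-endian bytes:
  [0]=0x31  [1]=0x84

31 84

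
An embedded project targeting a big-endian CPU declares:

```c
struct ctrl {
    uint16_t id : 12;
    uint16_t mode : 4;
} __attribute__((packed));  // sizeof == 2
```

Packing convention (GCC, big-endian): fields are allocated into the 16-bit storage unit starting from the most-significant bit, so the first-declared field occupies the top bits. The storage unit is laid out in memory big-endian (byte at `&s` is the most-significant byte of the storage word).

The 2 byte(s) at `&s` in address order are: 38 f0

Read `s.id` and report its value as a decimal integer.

911

[0]=0x38 [1]=0xf0 (big-endian) → word 0x38f0
id:12 @ bit 4 → (0x38f0>>4)&0xfff = 0x38f  ←
mode:4 @ bit 0 → (0x38f0>>0)&0xf = 0x0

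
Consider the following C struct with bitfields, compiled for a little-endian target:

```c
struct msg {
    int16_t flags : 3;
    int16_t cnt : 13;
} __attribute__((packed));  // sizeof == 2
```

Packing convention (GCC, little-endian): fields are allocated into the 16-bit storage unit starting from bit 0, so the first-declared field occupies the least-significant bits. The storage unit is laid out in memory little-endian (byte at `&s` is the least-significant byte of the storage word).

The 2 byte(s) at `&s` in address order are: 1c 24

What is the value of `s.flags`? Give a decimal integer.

[0]=0x1c [1]=0x24 (little-endian) → word 0x241c
flags [0+:3] = (word>>0) & 0x7 = 4  ←
cnt [3+:13] = (word>>3) & 0x1fff = 1155
flags signed 3b, MSB=1: 4 - 8 = -4

-4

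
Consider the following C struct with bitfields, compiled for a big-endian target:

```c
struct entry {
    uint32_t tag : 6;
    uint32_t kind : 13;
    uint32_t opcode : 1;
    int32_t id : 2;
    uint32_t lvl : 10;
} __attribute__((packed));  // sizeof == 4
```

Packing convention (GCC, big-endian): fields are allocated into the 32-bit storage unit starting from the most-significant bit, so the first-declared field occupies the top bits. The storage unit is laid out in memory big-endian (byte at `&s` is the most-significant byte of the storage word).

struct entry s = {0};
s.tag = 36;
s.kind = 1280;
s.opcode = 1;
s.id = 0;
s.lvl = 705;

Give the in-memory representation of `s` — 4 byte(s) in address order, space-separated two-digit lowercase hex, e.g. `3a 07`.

90 a0 12 c1

tag:6 = 36 → 0x24 << 26 → word 0x90000000
kind:13 = 1280 → 0x500 << 13 → word 0x90a00000
opcode:1 = 1 → 0x1 << 12 → word 0x90a01000
id:2 = 0 → 0x0 << 10 → word 0x90a01000
lvl:10 = 705 → 0x2c1 << 0 → word 0x90a012c1
word = 0x90a012c1 → big-endian bytes:
  [0]=0x90  [1]=0xa0  [2]=0x12  [3]=0xc1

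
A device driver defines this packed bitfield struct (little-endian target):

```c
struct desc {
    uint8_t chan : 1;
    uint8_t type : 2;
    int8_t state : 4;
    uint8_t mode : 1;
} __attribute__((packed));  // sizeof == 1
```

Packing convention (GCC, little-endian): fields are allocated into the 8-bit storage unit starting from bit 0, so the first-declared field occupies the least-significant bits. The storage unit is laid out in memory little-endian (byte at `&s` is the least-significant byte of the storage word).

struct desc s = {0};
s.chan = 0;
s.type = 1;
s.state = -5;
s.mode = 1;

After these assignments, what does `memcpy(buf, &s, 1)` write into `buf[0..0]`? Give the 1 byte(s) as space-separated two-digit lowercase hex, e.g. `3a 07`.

da

chan (1b) val=0 bits=0x0 at bit 0: 0x00
type (2b) val=1 bits=0x1 at bit 1: 0x02
state (4b) val=-5 bits=0xb at bit 3: 0x5a
mode (1b) val=1 bits=0x1 at bit 7: 0xda
word = 0xda → little-endian bytes:
  [0]=0xda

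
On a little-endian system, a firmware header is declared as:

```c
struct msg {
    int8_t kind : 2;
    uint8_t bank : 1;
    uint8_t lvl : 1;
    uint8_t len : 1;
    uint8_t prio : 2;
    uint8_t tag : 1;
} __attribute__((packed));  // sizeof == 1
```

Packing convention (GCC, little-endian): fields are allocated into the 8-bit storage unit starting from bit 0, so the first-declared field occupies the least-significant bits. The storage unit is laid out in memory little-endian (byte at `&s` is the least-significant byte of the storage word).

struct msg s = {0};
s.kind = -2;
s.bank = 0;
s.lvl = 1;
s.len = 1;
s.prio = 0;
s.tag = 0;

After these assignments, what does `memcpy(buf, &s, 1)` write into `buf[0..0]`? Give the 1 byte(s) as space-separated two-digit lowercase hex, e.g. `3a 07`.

1a

kind (2b) val=-2 bits=0x2 at bit 0: 0x02
bank (1b) val=0 bits=0x0 at bit 2: 0x02
lvl (1b) val=1 bits=0x1 at bit 3: 0x0a
len (1b) val=1 bits=0x1 at bit 4: 0x1a
prio (2b) val=0 bits=0x0 at bit 5: 0x1a
tag (1b) val=0 bits=0x0 at bit 7: 0x1a
word = 0x1a → little-endian bytes:
  [0]=0x1a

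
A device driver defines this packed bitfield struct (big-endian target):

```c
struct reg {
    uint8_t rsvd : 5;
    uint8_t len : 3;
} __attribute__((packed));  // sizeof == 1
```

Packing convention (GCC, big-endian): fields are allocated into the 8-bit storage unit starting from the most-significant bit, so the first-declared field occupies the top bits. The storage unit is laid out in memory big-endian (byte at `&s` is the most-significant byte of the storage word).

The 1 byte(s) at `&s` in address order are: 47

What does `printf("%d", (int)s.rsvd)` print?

[0]=0x47 (big-endian) → word 0x47
rsvd [3+:5] = (word>>3) & 0x1f = 8  ←
len [0+:3] = (word>>0) & 0x7 = 7

8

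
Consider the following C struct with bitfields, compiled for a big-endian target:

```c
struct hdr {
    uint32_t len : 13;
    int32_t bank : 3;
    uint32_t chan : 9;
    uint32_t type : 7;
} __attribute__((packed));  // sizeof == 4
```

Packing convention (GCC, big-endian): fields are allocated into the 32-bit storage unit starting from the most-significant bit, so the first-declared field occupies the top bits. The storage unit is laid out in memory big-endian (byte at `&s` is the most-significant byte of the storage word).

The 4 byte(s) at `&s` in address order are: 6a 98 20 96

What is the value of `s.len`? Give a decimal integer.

3411

[0]=0x6a [1]=0x98 [2]=0x20 [3]=0x96 (big-endian) → word 0x6a982096
len:13 @ bit 19 → (0x6a982096>>19)&0x1fff = 0xd53  ←
bank:3 @ bit 16 → (0x6a982096>>16)&0x7 = 0x0
chan:9 @ bit 7 → (0x6a982096>>7)&0x1ff = 0x41
type:7 @ bit 0 → (0x6a982096>>0)&0x7f = 0x16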